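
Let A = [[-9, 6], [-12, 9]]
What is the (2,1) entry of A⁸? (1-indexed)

tr A = 0 and det A = -9, so the characteristic polynomial is λ² − (0)λ + (-9) with roots 3 and -3.
Eigenvectors give P = [[-1, 1], [-2, 1]] with P⁻¹ = [[1, -1], [2, -1]], and A = P·diag(3, -3)·P⁻¹.
Then A⁸ = P·diag(6561, 6561)·P⁻¹ = [[-6561, 6561], [-13122, 6561]] · [[1, -1], [2, -1]] = [[6561, 0], [0, 6561]].

0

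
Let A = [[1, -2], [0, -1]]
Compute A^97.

A² = I (check: tr A = 0 and det A = -1), so A^97 = A since 97 is odd.

[[1, -2], [0, -1]]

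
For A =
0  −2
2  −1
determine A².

[[−4, 2], [−2, −3]]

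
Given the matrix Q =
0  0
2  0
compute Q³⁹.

Q is strictly triangular, hence nilpotent: Q² = 0, so Q³⁹ = 0.

[[0, 0], [0, 0]]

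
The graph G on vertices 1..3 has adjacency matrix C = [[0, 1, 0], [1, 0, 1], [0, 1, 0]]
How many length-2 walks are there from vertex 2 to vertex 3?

The number of length-2 walks from vertex 2 to vertex 3 is entry (2,3) of C^2, where C is the adjacency matrix.
C^2 = [[1, 0, 1], [0, 2, 0], [1, 0, 1]]

0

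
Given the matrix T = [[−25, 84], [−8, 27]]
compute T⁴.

[[−479, 1680], [−160, 561]]

tr T = 2 and det T = −3, so the characteristic polynomial is λ² − (2)λ + (−3) with roots −1 and 3.
Eigenvectors give P = [[−7, 3], [−2, 1]] with P⁻¹ = [[−1, 3], [−2, 7]], and T = P·diag(−1, 3)·P⁻¹.
Then T⁴ = P·diag(1, 81)·P⁻¹ = [[−7, 243], [−2, 81]] · [[−1, 3], [−2, 7]] = [[−479, 1680], [−160, 561]].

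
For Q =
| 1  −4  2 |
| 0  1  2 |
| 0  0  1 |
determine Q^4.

[[1, −16, −40], [0, 1, 8], [0, 0, 1]]

Q = I + N where N = [[0, −4, 2], [0, 0, 2], [0, 0, 0]] is strictly upper-triangular, so N^3 = 0.
(I + N)^4 = I + 4·N + 6·N^2 = [[1, −16, −40], [0, 1, 8], [0, 0, 1]].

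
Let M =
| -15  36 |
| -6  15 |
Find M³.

tr M = 0 and det M = -9, so the characteristic polynomial is λ² − (0)λ + (-9) with roots -3 and 3.
Eigenvectors give P = [[3, 2], [1, 1]] with P⁻¹ = [[1, -2], [-1, 3]], and M = P·diag(-3, 3)·P⁻¹.
Then M³ = P·diag(-27, 27)·P⁻¹ = [[-81, 54], [-27, 27]] · [[1, -2], [-1, 3]] = [[-135, 324], [-54, 135]].

[[-135, 324], [-54, 135]]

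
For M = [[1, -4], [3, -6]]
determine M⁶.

tr M = -5 and det M = 6, so the characteristic polynomial is λ² − (-5)λ + (6) with roots -2 and -3.
Eigenvectors give P = [[4, 1], [3, 1]] with P⁻¹ = [[1, -1], [-3, 4]], and M = P·diag(-2, -3)·P⁻¹.
Then M⁶ = P·diag(64, 729)·P⁻¹ = [[256, 729], [192, 729]] · [[1, -1], [-3, 4]] = [[-1931, 2660], [-1995, 2724]].

[[-1931, 2660], [-1995, 2724]]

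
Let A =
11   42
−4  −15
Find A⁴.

[[−479, −1680], [160, 561]]

tr A = −4 and det A = 3, so the characteristic polynomial is λ² − (−4)λ + (3) with roots −1 and −3.
Eigenvectors give P = [[7, −3], [−2, 1]] with P⁻¹ = [[1, 3], [2, 7]], and A = P·diag(−1, −3)·P⁻¹.
Then A⁴ = P·diag(1, 81)·P⁻¹ = [[7, −243], [−2, 81]] · [[1, 3], [2, 7]] = [[−479, −1680], [160, 561]].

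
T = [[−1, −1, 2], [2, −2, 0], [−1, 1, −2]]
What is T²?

[[−3, 5, −6], [−6, 2, 4], [5, −3, 2]]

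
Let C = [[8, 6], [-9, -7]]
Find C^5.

tr C = 1 and det C = -2, so the characteristic polynomial is λ² − (1)λ + (-2) with roots 2 and -1.
Eigenvectors give P = [[-1, -2], [1, 3]] with P⁻¹ = [[-3, -2], [1, 1]], and C = P·diag(2, -1)·P⁻¹.
Then C^5 = P·diag(32, -1)·P⁻¹ = [[-32, 2], [32, -3]] · [[-3, -2], [1, 1]] = [[98, 66], [-99, -67]].

[[98, 66], [-99, -67]]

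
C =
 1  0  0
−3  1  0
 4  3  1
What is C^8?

C = I + N where N = [[0, 0, 0], [−3, 0, 0], [4, 3, 0]] is strictly lower-triangular, so N^3 = 0.
(I + N)^8 = I + 8·N + 28·N^2 = [[1, 0, 0], [−24, 1, 0], [−220, 24, 1]].

[[1, 0, 0], [−24, 1, 0], [−220, 24, 1]]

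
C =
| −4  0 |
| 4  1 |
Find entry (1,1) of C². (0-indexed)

1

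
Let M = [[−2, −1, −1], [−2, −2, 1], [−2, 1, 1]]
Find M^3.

M^2 = [[8, 3, 0], [6, 7, 1], [0, 1, 4]]
M^3 = [[−22, −14, −5], [−28, −19, 2], [−10, 2, 5]]

[[−22, −14, −5], [−28, −19, 2], [−10, 2, 5]]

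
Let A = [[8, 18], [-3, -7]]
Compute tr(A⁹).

511

tr A = 1 and det A = -2, so the characteristic polynomial is λ² − (1)λ + (-2) with roots 2 and -1.
Eigenvectors give P = [[3, 2], [-1, -1]] with P⁻¹ = [[1, 2], [-1, -3]], and A = P·diag(2, -1)·P⁻¹.
Then A⁹ = P·diag(512, -1)·P⁻¹ = [[1536, -2], [-512, 1]] · [[1, 2], [-1, -3]] = [[1538, 3078], [-513, -1027]].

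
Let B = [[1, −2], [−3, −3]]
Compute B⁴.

B² = [[7, 4], [6, 15]]
B³ = [[−5, −26], [−39, −57]]
B⁴ = [[73, 88], [132, 249]]

[[73, 88], [132, 249]]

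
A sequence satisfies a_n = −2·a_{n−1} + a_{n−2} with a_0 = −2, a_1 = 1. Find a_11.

With companion matrix A = [[−2, 1], [1, 0]], [a_n, a_{n−1}]ᵀ = A·[a_{n−1}, a_{n−2}]ᵀ, so [a_11, a_10]ᵀ = A¹⁰·[a_1, a_0]ᵀ.
A¹⁰ = [[5741, −2378], [−2378, 985]], giving [a_11, a_10]ᵀ = [[10497], [−4348]].

10497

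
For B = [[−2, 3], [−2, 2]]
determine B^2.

[[−2, 0], [0, −2]]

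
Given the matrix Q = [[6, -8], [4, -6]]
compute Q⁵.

tr Q = 0 and det Q = -4, so the characteristic polynomial is λ² − (0)λ + (-4) with roots -2 and 2.
Eigenvectors give P = [[-1, -2], [-1, -1]] with P⁻¹ = [[1, -2], [-1, 1]], and Q = P·diag(-2, 2)·P⁻¹.
Then Q⁵ = P·diag(-32, 32)·P⁻¹ = [[32, -64], [32, -32]] · [[1, -2], [-1, 1]] = [[96, -128], [64, -96]].

[[96, -128], [64, -96]]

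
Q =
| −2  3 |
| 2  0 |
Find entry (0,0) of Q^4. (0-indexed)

124

Q^2 = [[10, −6], [−4, 6]]
Q^3 = [[−32, 30], [20, −12]]
Q^4 = [[124, −96], [−64, 60]]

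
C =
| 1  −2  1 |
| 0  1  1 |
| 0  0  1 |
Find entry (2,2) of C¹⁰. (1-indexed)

1

C = I + N where N = [[0, −2, 1], [0, 0, 1], [0, 0, 0]] is strictly upper-triangular, so N³ = 0.
(I + N)¹⁰ = I + 10·N + 45·N² = [[1, −20, −80], [0, 1, 10], [0, 0, 1]].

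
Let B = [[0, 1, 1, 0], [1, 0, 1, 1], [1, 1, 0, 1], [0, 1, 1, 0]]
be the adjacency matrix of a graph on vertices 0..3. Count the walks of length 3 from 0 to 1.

The number of length-3 walks from vertex 0 to vertex 1 is entry (0,1) of B³, where B is the adjacency matrix.
B² = [[2, 1, 1, 2], [1, 3, 2, 1], [1, 2, 3, 1], [2, 1, 1, 2]]
B³ = [[2, 5, 5, 2], [5, 4, 5, 5], [5, 5, 4, 5], [2, 5, 5, 2]]

5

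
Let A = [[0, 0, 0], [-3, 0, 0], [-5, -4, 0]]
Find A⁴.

A is strictly triangular, hence nilpotent: A³ = 0, so A⁴ = 0.

[[0, 0, 0], [0, 0, 0], [0, 0, 0]]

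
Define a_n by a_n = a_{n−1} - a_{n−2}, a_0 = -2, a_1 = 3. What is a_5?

With companion matrix B = [[1, -1], [1, 0]], [a_n, a_{n−1}]ᵀ = B·[a_{n−1}, a_{n−2}]ᵀ, so [a_5, a_4]ᵀ = B⁴·[a_1, a_0]ᵀ.
B⁴ = [[-1, 1], [-1, 0]], giving [a_5, a_4]ᵀ = [[-5], [-3]].

-5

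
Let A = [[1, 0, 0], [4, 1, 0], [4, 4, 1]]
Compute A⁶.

[[1, 0, 0], [24, 1, 0], [264, 24, 1]]

A = I + N where N = [[0, 0, 0], [4, 0, 0], [4, 4, 0]] is strictly lower-triangular, so N³ = 0.
(I + N)⁶ = I + 6·N + 15·N² = [[1, 0, 0], [24, 1, 0], [264, 24, 1]].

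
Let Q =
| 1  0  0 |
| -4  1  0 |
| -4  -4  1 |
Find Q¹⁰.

Q = I + N where N = [[0, 0, 0], [-4, 0, 0], [-4, -4, 0]] is strictly lower-triangular, so N³ = 0.
(I + N)¹⁰ = I + 10·N + 45·N² = [[1, 0, 0], [-40, 1, 0], [680, -40, 1]].

[[1, 0, 0], [-40, 1, 0], [680, -40, 1]]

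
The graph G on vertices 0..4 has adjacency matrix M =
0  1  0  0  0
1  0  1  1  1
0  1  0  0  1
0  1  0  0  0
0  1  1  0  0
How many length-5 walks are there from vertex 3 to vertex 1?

The number of length-5 walks from vertex 3 to vertex 1 is entry (3,1) of M⁵, where M is the adjacency matrix.
M² = [[1, 0, 1, 1, 1], [0, 4, 1, 0, 1], [1, 1, 2, 1, 1], [1, 0, 1, 1, 1], [1, 1, 1, 1, 2]]
M³ = [[0, 4, 1, 0, 1], [4, 2, 5, 4, 5], [1, 5, 2, 1, 3], [0, 4, 1, 0, 1], [1, 5, 3, 1, 2]]
M⁴ = [[4, 2, 5, 4, 5], [2, 18, 7, 2, 7], [5, 7, 8, 5, 7], [4, 2, 5, 4, 5], [5, 7, 7, 5, 8]]
M⁵ = [[2, 18, 7, 2, 7], [18, 18, 25, 18, 25], [7, 25, 14, 7, 15], [2, 18, 7, 2, 7], [7, 25, 15, 7, 14]]

18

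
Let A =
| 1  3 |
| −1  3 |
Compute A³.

[[−14, 30], [−10, 6]]

A² = [[−2, 12], [−4, 6]]
A³ = [[−14, 30], [−10, 6]]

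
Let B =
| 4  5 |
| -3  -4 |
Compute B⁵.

B² = I (check: tr B = 0 and det B = -1), so B⁵ = B since 5 is odd.

[[4, 5], [-3, -4]]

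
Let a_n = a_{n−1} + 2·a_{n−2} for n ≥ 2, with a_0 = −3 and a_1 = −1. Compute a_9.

−681

With companion matrix B = [[1, 2], [1, 0]], [a_n, a_{n−1}]ᵀ = B·[a_{n−1}, a_{n−2}]ᵀ, so [a_9, a_8]ᵀ = B⁸·[a_1, a_0]ᵀ.
B⁸ = [[171, 170], [85, 86]], giving [a_9, a_8]ᵀ = [[−681], [−343]].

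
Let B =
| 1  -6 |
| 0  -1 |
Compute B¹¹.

B² = I (check: tr B = 0 and det B = -1), so B¹¹ = B since 11 is odd.

[[1, -6], [0, -1]]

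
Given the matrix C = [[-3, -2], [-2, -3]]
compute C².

[[13, 12], [12, 13]]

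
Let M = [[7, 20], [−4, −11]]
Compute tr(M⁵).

−244

tr M = −4 and det M = 3, so the characteristic polynomial is λ² − (−4)λ + (3) with roots −3 and −1.
Eigenvectors give P = [[−2, 5], [1, −2]] with P⁻¹ = [[2, 5], [1, 2]], and M = P·diag(−3, −1)·P⁻¹.
Then M⁵ = P·diag(−243, −1)·P⁻¹ = [[486, −5], [−243, 2]] · [[2, 5], [1, 2]] = [[967, 2420], [−484, −1211]].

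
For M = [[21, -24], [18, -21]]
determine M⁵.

tr M = 0 and det M = -9, so the characteristic polynomial is λ² − (0)λ + (-9) with roots 3 and -3.
Eigenvectors give P = [[4, 1], [3, 1]] with P⁻¹ = [[1, -1], [-3, 4]], and M = P·diag(3, -3)·P⁻¹.
Then M⁵ = P·diag(243, -243)·P⁻¹ = [[972, -243], [729, -243]] · [[1, -1], [-3, 4]] = [[1701, -1944], [1458, -1701]].

[[1701, -1944], [1458, -1701]]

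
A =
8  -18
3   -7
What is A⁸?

tr A = 1 and det A = -2, so the characteristic polynomial is λ² − (1)λ + (-2) with roots -1 and 2.
Eigenvectors give P = [[-2, -3], [-1, -1]] with P⁻¹ = [[1, -3], [-1, 2]], and A = P·diag(-1, 2)·P⁻¹.
Then A⁸ = P·diag(1, 256)·P⁻¹ = [[-2, -768], [-1, -256]] · [[1, -3], [-1, 2]] = [[766, -1530], [255, -509]].

[[766, -1530], [255, -509]]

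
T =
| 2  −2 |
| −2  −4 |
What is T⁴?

[[80, 112], [112, 416]]

T² = [[8, 4], [4, 20]]
T³ = [[8, −32], [−32, −88]]
T⁴ = [[80, 112], [112, 416]]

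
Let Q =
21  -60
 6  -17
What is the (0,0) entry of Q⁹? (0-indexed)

196821

tr Q = 4 and det Q = 3, so the characteristic polynomial is λ² − (4)λ + (3) with roots 3 and 1.
Eigenvectors give P = [[10, 3], [3, 1]] with P⁻¹ = [[1, -3], [-3, 10]], and Q = P·diag(3, 1)·P⁻¹.
Then Q⁹ = P·diag(19683, 1)·P⁻¹ = [[196830, 3], [59049, 1]] · [[1, -3], [-3, 10]] = [[196821, -590460], [59046, -177137]].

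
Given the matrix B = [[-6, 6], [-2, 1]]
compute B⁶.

[[2724, -3990], [1330, -1931]]

tr B = -5 and det B = 6, so the characteristic polynomial is λ² − (-5)λ + (6) with roots -3 and -2.
Eigenvectors give P = [[-2, -3], [-1, -2]] with P⁻¹ = [[-2, 3], [1, -2]], and B = P·diag(-3, -2)·P⁻¹.
Then B⁶ = P·diag(729, 64)·P⁻¹ = [[-1458, -192], [-729, -128]] · [[-2, 3], [1, -2]] = [[2724, -3990], [1330, -1931]].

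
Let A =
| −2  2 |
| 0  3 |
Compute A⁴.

A² = [[4, 2], [0, 9]]
A³ = [[−8, 14], [0, 27]]
A⁴ = [[16, 26], [0, 81]]

[[16, 26], [0, 81]]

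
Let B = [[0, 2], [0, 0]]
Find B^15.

B is strictly triangular, hence nilpotent: B^2 = 0, so B^15 = 0.

[[0, 0], [0, 0]]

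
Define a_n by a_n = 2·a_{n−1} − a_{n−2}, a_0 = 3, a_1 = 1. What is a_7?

With companion matrix C = [[2, −1], [1, 0]], [a_n, a_{n−1}]ᵀ = C·[a_{n−1}, a_{n−2}]ᵀ, so [a_7, a_6]ᵀ = C⁶·[a_1, a_0]ᵀ.
C⁶ = [[7, −6], [6, −5]], giving [a_7, a_6]ᵀ = [[−11], [−9]].

−11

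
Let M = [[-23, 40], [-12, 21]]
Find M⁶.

tr M = -2 and det M = -3, so the characteristic polynomial is λ² − (-2)λ + (-3) with roots 1 and -3.
Eigenvectors give P = [[-5, -2], [-3, -1]] with P⁻¹ = [[1, -2], [-3, 5]], and M = P·diag(1, -3)·P⁻¹.
Then M⁶ = P·diag(1, 729)·P⁻¹ = [[-5, -1458], [-3, -729]] · [[1, -2], [-3, 5]] = [[4369, -7280], [2184, -3639]].

[[4369, -7280], [2184, -3639]]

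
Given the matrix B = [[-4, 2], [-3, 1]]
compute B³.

[[-22, 14], [-21, 13]]

tr B = -3 and det B = 2, so the characteristic polynomial is λ² − (-3)λ + (2) with roots -1 and -2.
Eigenvectors give P = [[2, -1], [3, -1]] with P⁻¹ = [[-1, 1], [-3, 2]], and B = P·diag(-1, -2)·P⁻¹.
Then B³ = P·diag(-1, -8)·P⁻¹ = [[-2, 8], [-3, 8]] · [[-1, 1], [-3, 2]] = [[-22, 14], [-21, 13]].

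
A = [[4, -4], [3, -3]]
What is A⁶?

[[4, -4], [3, -3]]

A² = A (a projection; rank 1, trace 1), so A⁶ = A.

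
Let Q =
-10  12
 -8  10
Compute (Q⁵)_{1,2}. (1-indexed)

192

tr Q = 0 and det Q = -4, so the characteristic polynomial is λ² − (0)λ + (-4) with roots 2 and -2.
Eigenvectors give P = [[-1, -3], [-1, -2]] with P⁻¹ = [[2, -3], [-1, 1]], and Q = P·diag(2, -2)·P⁻¹.
Then Q⁵ = P·diag(32, -32)·P⁻¹ = [[-32, 96], [-32, 64]] · [[2, -3], [-1, 1]] = [[-160, 192], [-128, 160]].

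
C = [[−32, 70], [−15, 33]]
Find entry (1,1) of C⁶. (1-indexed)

−3926

tr C = 1 and det C = −6, so the characteristic polynomial is λ² − (1)λ + (−6) with roots −2 and 3.
Eigenvectors give P = [[7, −2], [3, −1]] with P⁻¹ = [[1, −2], [3, −7]], and C = P·diag(−2, 3)·P⁻¹.
Then C⁶ = P·diag(64, 729)·P⁻¹ = [[448, −1458], [192, −729]] · [[1, −2], [3, −7]] = [[−3926, 9310], [−1995, 4719]].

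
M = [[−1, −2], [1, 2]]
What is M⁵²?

M² = M (a projection; rank 1, trace 1), so M⁵² = M.

[[−1, −2], [1, 2]]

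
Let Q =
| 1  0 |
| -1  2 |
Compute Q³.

tr Q = 3 and det Q = 2, so the characteristic polynomial is λ² − (3)λ + (2) with roots 1 and 2.
Eigenvectors give P = [[1, 0], [1, -1]] with P⁻¹ = [[1, 0], [1, -1]], and Q = P·diag(1, 2)·P⁻¹.
Then Q³ = P·diag(1, 8)·P⁻¹ = [[1, 0], [1, -8]] · [[1, 0], [1, -1]] = [[1, 0], [-7, 8]].

[[1, 0], [-7, 8]]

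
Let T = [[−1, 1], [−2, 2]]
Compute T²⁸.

T² = T (a projection; rank 1, trace 1), so T²⁸ = T.

[[−1, 1], [−2, 2]]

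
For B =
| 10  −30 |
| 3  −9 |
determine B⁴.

B² = B (a projection; rank 1, trace 1), so B⁴ = B.

[[10, −30], [3, −9]]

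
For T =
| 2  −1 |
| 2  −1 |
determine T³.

[[2, −1], [2, −1]]

T² = T (a projection; rank 1, trace 1), so T³ = T.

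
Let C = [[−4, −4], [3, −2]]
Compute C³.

[[56, −64], [48, 88]]

C² = [[4, 24], [−18, −8]]
C³ = [[56, −64], [48, 88]]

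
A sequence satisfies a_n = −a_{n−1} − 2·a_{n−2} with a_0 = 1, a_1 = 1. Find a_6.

−3

With companion matrix B = [[−1, −2], [1, 0]], [a_n, a_{n−1}]ᵀ = B·[a_{n−1}, a_{n−2}]ᵀ, so [a_6, a_5]ᵀ = B⁵·[a_1, a_0]ᵀ.
B⁵ = [[−5, 2], [−1, −6]], giving [a_6, a_5]ᵀ = [[−3], [−7]].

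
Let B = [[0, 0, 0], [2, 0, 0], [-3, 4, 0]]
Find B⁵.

B is strictly triangular, hence nilpotent: B³ = 0, so B⁵ = 0.

[[0, 0, 0], [0, 0, 0], [0, 0, 0]]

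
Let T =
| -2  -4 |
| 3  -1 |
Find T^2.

[[-8, 12], [-9, -11]]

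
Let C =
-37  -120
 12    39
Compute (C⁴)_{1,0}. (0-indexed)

tr C = 2 and det C = -3, so the characteristic polynomial is λ² − (2)λ + (-3) with roots -1 and 3.
Eigenvectors give P = [[-10, -3], [3, 1]] with P⁻¹ = [[-1, -3], [3, 10]], and C = P·diag(-1, 3)·P⁻¹.
Then C⁴ = P·diag(1, 81)·P⁻¹ = [[-10, -243], [3, 81]] · [[-1, -3], [3, 10]] = [[-719, -2400], [240, 801]].

240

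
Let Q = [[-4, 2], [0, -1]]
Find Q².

[[16, -10], [0, 1]]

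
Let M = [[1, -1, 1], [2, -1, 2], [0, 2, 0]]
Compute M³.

M² = [[-1, 2, -1], [0, 3, 0], [4, -2, 4]]
M³ = [[3, -3, 3], [6, -3, 6], [0, 6, 0]]

[[3, -3, 3], [6, -3, 6], [0, 6, 0]]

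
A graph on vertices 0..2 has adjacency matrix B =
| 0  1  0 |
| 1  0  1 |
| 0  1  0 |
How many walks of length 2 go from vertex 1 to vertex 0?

The number of length-2 walks from vertex 1 to vertex 0 is entry (1,0) of B², where B is the adjacency matrix.
B² = [[1, 0, 1], [0, 2, 0], [1, 0, 1]]

0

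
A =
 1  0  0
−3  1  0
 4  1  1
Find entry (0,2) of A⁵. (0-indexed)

0

A = I + N where N = [[0, 0, 0], [−3, 0, 0], [4, 1, 0]] is strictly lower-triangular, so N³ = 0.
(I + N)⁵ = I + 5·N + 10·N² = [[1, 0, 0], [−15, 1, 0], [−10, 5, 1]].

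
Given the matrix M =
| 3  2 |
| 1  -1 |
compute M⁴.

M² = [[11, 4], [2, 3]]
M³ = [[37, 18], [9, 1]]
M⁴ = [[129, 56], [28, 17]]

[[129, 56], [28, 17]]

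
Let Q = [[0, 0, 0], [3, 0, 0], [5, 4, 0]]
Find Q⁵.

[[0, 0, 0], [0, 0, 0], [0, 0, 0]]

Q is strictly triangular, hence nilpotent: Q³ = 0, so Q⁵ = 0.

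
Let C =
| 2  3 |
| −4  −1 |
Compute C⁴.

[[52, −57], [76, 109]]

C² = [[−8, 3], [−4, −11]]
C³ = [[−28, −27], [36, −1]]
C⁴ = [[52, −57], [76, 109]]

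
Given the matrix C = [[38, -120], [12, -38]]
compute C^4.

tr C = 0 and det C = -4, so the characteristic polynomial is λ² − (0)λ + (-4) with roots -2 and 2.
Eigenvectors give P = [[3, -10], [1, -3]] with P⁻¹ = [[-3, 10], [-1, 3]], and C = P·diag(-2, 2)·P⁻¹.
Then C^4 = P·diag(16, 16)·P⁻¹ = [[48, -160], [16, -48]] · [[-3, 10], [-1, 3]] = [[16, 0], [0, 16]].

[[16, 0], [0, 16]]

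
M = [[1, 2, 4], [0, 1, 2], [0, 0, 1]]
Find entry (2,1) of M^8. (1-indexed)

M = I + N where N = [[0, 2, 4], [0, 0, 2], [0, 0, 0]] is strictly upper-triangular, so N^3 = 0.
(I + N)^8 = I + 8·N + 28·N^2 = [[1, 16, 144], [0, 1, 16], [0, 0, 1]].

0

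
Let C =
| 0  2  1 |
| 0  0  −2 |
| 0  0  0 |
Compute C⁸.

[[0, 0, 0], [0, 0, 0], [0, 0, 0]]

C is strictly triangular, hence nilpotent: C³ = 0, so C⁸ = 0.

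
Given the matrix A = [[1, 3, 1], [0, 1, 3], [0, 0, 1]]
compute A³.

A = I + N where N = [[0, 3, 1], [0, 0, 3], [0, 0, 0]] is strictly upper-triangular, so N³ = 0.
(I + N)³ = I + 3·N + 3·N² = [[1, 9, 30], [0, 1, 9], [0, 0, 1]].

[[1, 9, 30], [0, 1, 9], [0, 0, 1]]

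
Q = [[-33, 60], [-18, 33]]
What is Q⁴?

[[81, 0], [0, 81]]

tr Q = 0 and det Q = -9, so the characteristic polynomial is λ² − (0)λ + (-9) with roots 3 and -3.
Eigenvectors give P = [[5, -2], [3, -1]] with P⁻¹ = [[-1, 2], [-3, 5]], and Q = P·diag(3, -3)·P⁻¹.
Then Q⁴ = P·diag(81, 81)·P⁻¹ = [[405, -162], [243, -81]] · [[-1, 2], [-3, 5]] = [[81, 0], [0, 81]].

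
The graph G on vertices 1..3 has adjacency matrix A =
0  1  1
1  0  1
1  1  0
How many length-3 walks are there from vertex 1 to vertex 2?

3

The number of length-3 walks from vertex 1 to vertex 2 is entry (1,2) of A^3, where A is the adjacency matrix.
A^2 = [[2, 1, 1], [1, 2, 1], [1, 1, 2]]
A^3 = [[2, 3, 3], [3, 2, 3], [3, 3, 2]]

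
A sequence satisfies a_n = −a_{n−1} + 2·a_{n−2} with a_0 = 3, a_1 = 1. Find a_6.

With companion matrix A = [[−1, 2], [1, 0]], [a_n, a_{n−1}]ᵀ = A·[a_{n−1}, a_{n−2}]ᵀ, so [a_6, a_5]ᵀ = A^5·[a_1, a_0]ᵀ.
A^5 = [[−21, 22], [11, −10]], giving [a_6, a_5]ᵀ = [[45], [−19]].

45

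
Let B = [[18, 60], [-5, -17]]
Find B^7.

[[9132, 27780], [-2315, -7073]]

tr B = 1 and det B = -6, so the characteristic polynomial is λ² − (1)λ + (-6) with roots 3 and -2.
Eigenvectors give P = [[-4, -3], [1, 1]] with P⁻¹ = [[-1, -3], [1, 4]], and B = P·diag(3, -2)·P⁻¹.
Then B^7 = P·diag(2187, -128)·P⁻¹ = [[-8748, 384], [2187, -128]] · [[-1, -3], [1, 4]] = [[9132, 27780], [-2315, -7073]].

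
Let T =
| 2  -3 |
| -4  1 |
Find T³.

[[68, -57], [-76, 49]]

T² = [[16, -9], [-12, 13]]
T³ = [[68, -57], [-76, 49]]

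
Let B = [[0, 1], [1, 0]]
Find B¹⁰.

[[1, 0], [0, 1]]

B² = I (check: tr B = 0 and det B = −1), so B¹⁰ = I since 10 is even.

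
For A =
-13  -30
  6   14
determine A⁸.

[[-1019, -2550], [510, 1276]]

tr A = 1 and det A = -2, so the characteristic polynomial is λ² − (1)λ + (-2) with roots -1 and 2.
Eigenvectors give P = [[5, -2], [-2, 1]] with P⁻¹ = [[1, 2], [2, 5]], and A = P·diag(-1, 2)·P⁻¹.
Then A⁸ = P·diag(1, 256)·P⁻¹ = [[5, -512], [-2, 256]] · [[1, 2], [2, 5]] = [[-1019, -2550], [510, 1276]].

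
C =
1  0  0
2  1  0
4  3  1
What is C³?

C = I + N where N = [[0, 0, 0], [2, 0, 0], [4, 3, 0]] is strictly lower-triangular, so N³ = 0.
(I + N)³ = I + 3·N + 3·N² = [[1, 0, 0], [6, 1, 0], [30, 9, 1]].

[[1, 0, 0], [6, 1, 0], [30, 9, 1]]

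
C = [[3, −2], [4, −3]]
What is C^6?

C² = I (check: tr C = 0 and det C = −1), so C^6 = I since 6 is even.

[[1, 0], [0, 1]]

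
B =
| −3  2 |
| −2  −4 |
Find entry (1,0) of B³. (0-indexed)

−66

B² = [[5, −14], [14, 12]]
B³ = [[13, 66], [−66, −20]]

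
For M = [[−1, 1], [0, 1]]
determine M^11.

[[−1, 1], [0, 1]]

M² = I (check: tr M = 0 and det M = −1), so M^11 = M since 11 is odd.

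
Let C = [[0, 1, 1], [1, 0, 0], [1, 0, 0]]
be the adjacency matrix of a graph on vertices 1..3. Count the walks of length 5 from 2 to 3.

0

The number of length-5 walks from vertex 2 to vertex 3 is entry (2,3) of C^5, where C is the adjacency matrix.
C^2 = [[2, 0, 0], [0, 1, 1], [0, 1, 1]]
C^3 = [[0, 2, 2], [2, 0, 0], [2, 0, 0]]
C^4 = [[4, 0, 0], [0, 2, 2], [0, 2, 2]]
C^5 = [[0, 4, 4], [4, 0, 0], [4, 0, 0]]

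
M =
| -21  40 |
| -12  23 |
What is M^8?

tr M = 2 and det M = -3, so the characteristic polynomial is λ² − (2)λ + (-3) with roots 3 and -1.
Eigenvectors give P = [[-5, 2], [-3, 1]] with P⁻¹ = [[1, -2], [3, -5]], and M = P·diag(3, -1)·P⁻¹.
Then M^8 = P·diag(6561, 1)·P⁻¹ = [[-32805, 2], [-19683, 1]] · [[1, -2], [3, -5]] = [[-32799, 65600], [-19680, 39361]].

[[-32799, 65600], [-19680, 39361]]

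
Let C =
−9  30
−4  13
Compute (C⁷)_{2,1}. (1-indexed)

−4372

tr C = 4 and det C = 3, so the characteristic polynomial is λ² − (4)λ + (3) with roots 3 and 1.
Eigenvectors give P = [[5, −3], [2, −1]] with P⁻¹ = [[−1, 3], [−2, 5]], and C = P·diag(3, 1)·P⁻¹.
Then C⁷ = P·diag(2187, 1)·P⁻¹ = [[10935, −3], [4374, −1]] · [[−1, 3], [−2, 5]] = [[−10929, 32790], [−4372, 13117]].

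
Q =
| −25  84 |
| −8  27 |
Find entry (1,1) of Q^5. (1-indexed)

−1465

tr Q = 2 and det Q = −3, so the characteristic polynomial is λ² − (2)λ + (−3) with roots −1 and 3.
Eigenvectors give P = [[7, 3], [2, 1]] with P⁻¹ = [[1, −3], [−2, 7]], and Q = P·diag(−1, 3)·P⁻¹.
Then Q^5 = P·diag(−1, 243)·P⁻¹ = [[−7, 729], [−2, 243]] · [[1, −3], [−2, 7]] = [[−1465, 5124], [−488, 1707]].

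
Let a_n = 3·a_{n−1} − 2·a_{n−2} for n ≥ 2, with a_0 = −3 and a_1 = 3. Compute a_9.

3063

With companion matrix Q = [[3, −2], [1, 0]], [a_n, a_{n−1}]ᵀ = Q·[a_{n−1}, a_{n−2}]ᵀ, so [a_9, a_8]ᵀ = Q^8·[a_1, a_0]ᵀ.
Q^8 = [[511, −510], [255, −254]], giving [a_9, a_8]ᵀ = [[3063], [1527]].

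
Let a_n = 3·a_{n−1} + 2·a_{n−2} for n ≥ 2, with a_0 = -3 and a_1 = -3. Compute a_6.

With companion matrix M = [[3, 2], [1, 0]], [a_n, a_{n−1}]ᵀ = M·[a_{n−1}, a_{n−2}]ᵀ, so [a_6, a_5]ᵀ = M⁵·[a_1, a_0]ᵀ.
M⁵ = [[495, 278], [139, 78]], giving [a_6, a_5]ᵀ = [[-2319], [-651]].

-2319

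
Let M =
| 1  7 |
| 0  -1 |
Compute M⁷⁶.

M² = I (check: tr M = 0 and det M = -1), so M⁷⁶ = I since 76 is even.

[[1, 0], [0, 1]]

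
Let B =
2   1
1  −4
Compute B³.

B² = [[5, −2], [−2, 17]]
B³ = [[8, 13], [13, −70]]

[[8, 13], [13, −70]]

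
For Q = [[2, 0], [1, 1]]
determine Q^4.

[[16, 0], [15, 1]]

tr Q = 3 and det Q = 2, so the characteristic polynomial is λ² − (3)λ + (2) with roots 1 and 2.
Eigenvectors give P = [[0, 1], [-1, 1]] with P⁻¹ = [[1, -1], [1, 0]], and Q = P·diag(1, 2)·P⁻¹.
Then Q^4 = P·diag(1, 16)·P⁻¹ = [[0, 16], [-1, 16]] · [[1, -1], [1, 0]] = [[16, 0], [15, 1]].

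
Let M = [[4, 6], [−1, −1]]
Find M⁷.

tr M = 3 and det M = 2, so the characteristic polynomial is λ² − (3)λ + (2) with roots 2 and 1.
Eigenvectors give P = [[−3, 2], [1, −1]] with P⁻¹ = [[−1, −2], [−1, −3]], and M = P·diag(2, 1)·P⁻¹.
Then M⁷ = P·diag(128, 1)·P⁻¹ = [[−384, 2], [128, −1]] · [[−1, −2], [−1, −3]] = [[382, 762], [−127, −253]].

[[382, 762], [−127, −253]]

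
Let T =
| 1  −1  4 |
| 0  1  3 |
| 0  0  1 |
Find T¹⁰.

[[1, −10, −95], [0, 1, 30], [0, 0, 1]]

T = I + N where N = [[0, −1, 4], [0, 0, 3], [0, 0, 0]] is strictly upper-triangular, so N³ = 0.
(I + N)¹⁰ = I + 10·N + 45·N² = [[1, −10, −95], [0, 1, 30], [0, 0, 1]].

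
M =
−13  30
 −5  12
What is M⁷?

[[−6817, 13890], [−2315, 4758]]

tr M = −1 and det M = −6, so the characteristic polynomial is λ² − (−1)λ + (−6) with roots −3 and 2.
Eigenvectors give P = [[−3, −2], [−1, −1]] with P⁻¹ = [[−1, 2], [1, −3]], and M = P·diag(−3, 2)·P⁻¹.
Then M⁷ = P·diag(−2187, 128)·P⁻¹ = [[6561, −256], [2187, −128]] · [[−1, 2], [1, −3]] = [[−6817, 13890], [−2315, 4758]].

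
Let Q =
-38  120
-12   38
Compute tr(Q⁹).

tr Q = 0 and det Q = -4, so the characteristic polynomial is λ² − (0)λ + (-4) with roots 2 and -2.
Eigenvectors give P = [[3, 10], [1, 3]] with P⁻¹ = [[-3, 10], [1, -3]], and Q = P·diag(2, -2)·P⁻¹.
Then Q⁹ = P·diag(512, -512)·P⁻¹ = [[1536, -5120], [512, -1536]] · [[-3, 10], [1, -3]] = [[-9728, 30720], [-3072, 9728]].

0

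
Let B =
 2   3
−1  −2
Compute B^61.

B² = I (check: tr B = 0 and det B = −1), so B^61 = B since 61 is odd.

[[2, 3], [−1, −2]]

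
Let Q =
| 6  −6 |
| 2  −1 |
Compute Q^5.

[[876, −1266], [422, −601]]

tr Q = 5 and det Q = 6, so the characteristic polynomial is λ² − (5)λ + (6) with roots 2 and 3.
Eigenvectors give P = [[−3, 2], [−2, 1]] with P⁻¹ = [[1, −2], [2, −3]], and Q = P·diag(2, 3)·P⁻¹.
Then Q^5 = P·diag(32, 243)·P⁻¹ = [[−96, 486], [−64, 243]] · [[1, −2], [2, −3]] = [[876, −1266], [422, −601]].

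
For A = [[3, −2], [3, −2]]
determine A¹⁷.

[[3, −2], [3, −2]]

A² = A (a projection; rank 1, trace 1), so A¹⁷ = A.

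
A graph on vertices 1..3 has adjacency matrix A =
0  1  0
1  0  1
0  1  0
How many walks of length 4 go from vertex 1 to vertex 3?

The number of length-4 walks from vertex 1 to vertex 3 is entry (1,3) of A⁴, where A is the adjacency matrix.
A² = [[1, 0, 1], [0, 2, 0], [1, 0, 1]]
A³ = [[0, 2, 0], [2, 0, 2], [0, 2, 0]]
A⁴ = [[2, 0, 2], [0, 4, 0], [2, 0, 2]]

2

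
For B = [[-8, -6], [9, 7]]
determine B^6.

tr B = -1 and det B = -2, so the characteristic polynomial is λ² − (-1)λ + (-2) with roots -2 and 1.
Eigenvectors give P = [[-1, -2], [1, 3]] with P⁻¹ = [[-3, -2], [1, 1]], and B = P·diag(-2, 1)·P⁻¹.
Then B^6 = P·diag(64, 1)·P⁻¹ = [[-64, -2], [64, 3]] · [[-3, -2], [1, 1]] = [[190, 126], [-189, -125]].

[[190, 126], [-189, -125]]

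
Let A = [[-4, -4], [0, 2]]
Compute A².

[[16, 8], [0, 4]]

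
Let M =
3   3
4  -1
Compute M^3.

[[87, 57], [76, 11]]

M^2 = [[21, 6], [8, 13]]
M^3 = [[87, 57], [76, 11]]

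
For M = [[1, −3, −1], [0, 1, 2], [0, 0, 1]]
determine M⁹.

M = I + N where N = [[0, −3, −1], [0, 0, 2], [0, 0, 0]] is strictly upper-triangular, so N³ = 0.
(I + N)⁹ = I + 9·N + 36·N² = [[1, −27, −225], [0, 1, 18], [0, 0, 1]].

[[1, −27, −225], [0, 1, 18], [0, 0, 1]]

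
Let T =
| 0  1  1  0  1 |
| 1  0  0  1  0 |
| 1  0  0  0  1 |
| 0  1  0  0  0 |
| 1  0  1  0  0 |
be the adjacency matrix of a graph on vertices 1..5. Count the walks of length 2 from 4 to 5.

0

The number of length-2 walks from vertex 4 to vertex 5 is entry (4,5) of T², where T is the adjacency matrix.
T² = [[3, 0, 1, 1, 1], [0, 2, 1, 0, 1], [1, 1, 2, 0, 1], [1, 0, 0, 1, 0], [1, 1, 1, 0, 2]]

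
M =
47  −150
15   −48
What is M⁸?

[[−56489, 189150], [−18915, 63306]]

tr M = −1 and det M = −6, so the characteristic polynomial is λ² − (−1)λ + (−6) with roots 2 and −3.
Eigenvectors give P = [[10, 3], [3, 1]] with P⁻¹ = [[1, −3], [−3, 10]], and M = P·diag(2, −3)·P⁻¹.
Then M⁸ = P·diag(256, 6561)·P⁻¹ = [[2560, 19683], [768, 6561]] · [[1, −3], [−3, 10]] = [[−56489, 189150], [−18915, 63306]].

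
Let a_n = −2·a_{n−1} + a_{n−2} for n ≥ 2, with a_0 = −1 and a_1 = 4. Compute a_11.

25342

With companion matrix B = [[−2, 1], [1, 0]], [a_n, a_{n−1}]ᵀ = B·[a_{n−1}, a_{n−2}]ᵀ, so [a_11, a_10]ᵀ = B¹⁰·[a_1, a_0]ᵀ.
B¹⁰ = [[5741, −2378], [−2378, 985]], giving [a_11, a_10]ᵀ = [[25342], [−10497]].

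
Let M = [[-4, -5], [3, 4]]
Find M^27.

M² = I (check: tr M = 0 and det M = -1), so M^27 = M since 27 is odd.

[[-4, -5], [3, 4]]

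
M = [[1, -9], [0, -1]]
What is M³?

[[1, -9], [0, -1]]

M² = I (check: tr M = 0 and det M = -1), so M³ = M since 3 is odd.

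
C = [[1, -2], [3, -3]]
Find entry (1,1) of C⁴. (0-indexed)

C² = [[-5, 4], [-6, 3]]
C³ = [[7, -2], [3, 3]]
C⁴ = [[1, -8], [12, -15]]

-15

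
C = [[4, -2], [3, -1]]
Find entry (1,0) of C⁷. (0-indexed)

381

tr C = 3 and det C = 2, so the characteristic polynomial is λ² − (3)λ + (2) with roots 1 and 2.
Eigenvectors give P = [[-2, 1], [-3, 1]] with P⁻¹ = [[1, -1], [3, -2]], and C = P·diag(1, 2)·P⁻¹.
Then C⁷ = P·diag(1, 128)·P⁻¹ = [[-2, 128], [-3, 128]] · [[1, -1], [3, -2]] = [[382, -254], [381, -253]].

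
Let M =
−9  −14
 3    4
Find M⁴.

[[471, 910], [−195, −374]]

tr M = −5 and det M = 6, so the characteristic polynomial is λ² − (−5)λ + (6) with roots −2 and −3.
Eigenvectors give P = [[−2, 7], [1, −3]] with P⁻¹ = [[3, 7], [1, 2]], and M = P·diag(−2, −3)·P⁻¹.
Then M⁴ = P·diag(16, 81)·P⁻¹ = [[−32, 567], [16, −243]] · [[3, 7], [1, 2]] = [[471, 910], [−195, −374]].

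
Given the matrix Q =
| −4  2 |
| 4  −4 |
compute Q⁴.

Q² = [[24, −16], [−32, 24]]
Q³ = [[−160, 112], [224, −160]]
Q⁴ = [[1088, −768], [−1536, 1088]]

[[1088, −768], [−1536, 1088]]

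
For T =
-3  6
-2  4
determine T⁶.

[[-3, 6], [-2, 4]]

T² = T (a projection; rank 1, trace 1), so T⁶ = T.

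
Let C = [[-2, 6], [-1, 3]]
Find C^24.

[[-2, 6], [-1, 3]]

C² = C (a projection; rank 1, trace 1), so C^24 = C.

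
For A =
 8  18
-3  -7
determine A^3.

[[26, 54], [-9, -19]]

tr A = 1 and det A = -2, so the characteristic polynomial is λ² − (1)λ + (-2) with roots 2 and -1.
Eigenvectors give P = [[3, 2], [-1, -1]] with P⁻¹ = [[1, 2], [-1, -3]], and A = P·diag(2, -1)·P⁻¹.
Then A^3 = P·diag(8, -1)·P⁻¹ = [[24, -2], [-8, 1]] · [[1, 2], [-1, -3]] = [[26, 54], [-9, -19]].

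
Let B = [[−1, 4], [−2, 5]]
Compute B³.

tr B = 4 and det B = 3, so the characteristic polynomial is λ² − (4)λ + (3) with roots 1 and 3.
Eigenvectors give P = [[2, 1], [1, 1]] with P⁻¹ = [[1, −1], [−1, 2]], and B = P·diag(1, 3)·P⁻¹.
Then B³ = P·diag(1, 27)·P⁻¹ = [[2, 27], [1, 27]] · [[1, −1], [−1, 2]] = [[−25, 52], [−26, 53]].

[[−25, 52], [−26, 53]]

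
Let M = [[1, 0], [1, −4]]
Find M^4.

[[1, 0], [−51, 256]]

M^2 = [[1, 0], [−3, 16]]
M^3 = [[1, 0], [13, −64]]
M^4 = [[1, 0], [−51, 256]]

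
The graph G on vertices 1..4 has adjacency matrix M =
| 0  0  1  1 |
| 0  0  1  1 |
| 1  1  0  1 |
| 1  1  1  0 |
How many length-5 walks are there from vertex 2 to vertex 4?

29

The number of length-5 walks from vertex 2 to vertex 4 is entry (2,4) of M⁵, where M is the adjacency matrix.
M² = [[2, 2, 1, 1], [2, 2, 1, 1], [1, 1, 3, 2], [1, 1, 2, 3]]
M³ = [[2, 2, 5, 5], [2, 2, 5, 5], [5, 5, 4, 5], [5, 5, 5, 4]]
M⁴ = [[10, 10, 9, 9], [10, 10, 9, 9], [9, 9, 15, 14], [9, 9, 14, 15]]
M⁵ = [[18, 18, 29, 29], [18, 18, 29, 29], [29, 29, 32, 33], [29, 29, 33, 32]]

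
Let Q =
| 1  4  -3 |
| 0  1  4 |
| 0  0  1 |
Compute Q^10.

[[1, 40, 690], [0, 1, 40], [0, 0, 1]]

Q = I + N where N = [[0, 4, -3], [0, 0, 4], [0, 0, 0]] is strictly upper-triangular, so N^3 = 0.
(I + N)^10 = I + 10·N + 45·N^2 = [[1, 40, 690], [0, 1, 40], [0, 0, 1]].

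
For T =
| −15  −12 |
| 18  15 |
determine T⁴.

tr T = 0 and det T = −9, so the characteristic polynomial is λ² − (0)λ + (−9) with roots 3 and −3.
Eigenvectors give P = [[−2, −1], [3, 1]] with P⁻¹ = [[1, 1], [−3, −2]], and T = P·diag(3, −3)·P⁻¹.
Then T⁴ = P·diag(81, 81)·P⁻¹ = [[−162, −81], [243, 81]] · [[1, 1], [−3, −2]] = [[81, 0], [0, 81]].

[[81, 0], [0, 81]]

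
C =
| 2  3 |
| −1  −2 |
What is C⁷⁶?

C² = I (check: tr C = 0 and det C = −1), so C⁷⁶ = I since 76 is even.

[[1, 0], [0, 1]]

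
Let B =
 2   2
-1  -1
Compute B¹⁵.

[[2, 2], [-1, -1]]

B² = B (a projection; rank 1, trace 1), so B¹⁵ = B.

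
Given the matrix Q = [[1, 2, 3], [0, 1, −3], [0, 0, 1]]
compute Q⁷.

Q = I + N where N = [[0, 2, 3], [0, 0, −3], [0, 0, 0]] is strictly upper-triangular, so N³ = 0.
(I + N)⁷ = I + 7·N + 21·N² = [[1, 14, −105], [0, 1, −21], [0, 0, 1]].

[[1, 14, −105], [0, 1, −21], [0, 0, 1]]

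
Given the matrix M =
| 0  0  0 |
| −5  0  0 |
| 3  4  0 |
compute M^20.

M is strictly triangular, hence nilpotent: M^3 = 0, so M^20 = 0.

[[0, 0, 0], [0, 0, 0], [0, 0, 0]]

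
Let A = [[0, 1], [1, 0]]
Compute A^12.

[[1, 0], [0, 1]]

A² = I (check: tr A = 0 and det A = -1), so A^12 = I since 12 is even.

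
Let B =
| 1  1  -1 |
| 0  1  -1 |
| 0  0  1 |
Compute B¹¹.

[[1, 11, -66], [0, 1, -11], [0, 0, 1]]

B = I + N where N = [[0, 1, -1], [0, 0, -1], [0, 0, 0]] is strictly upper-triangular, so N³ = 0.
(I + N)¹¹ = I + 11·N + 55·N² = [[1, 11, -66], [0, 1, -11], [0, 0, 1]].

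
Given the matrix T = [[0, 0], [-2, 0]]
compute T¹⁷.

[[0, 0], [0, 0]]

T is strictly triangular, hence nilpotent: T² = 0, so T¹⁷ = 0.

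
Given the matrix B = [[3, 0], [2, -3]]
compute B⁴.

[[81, 0], [0, 81]]

B² = [[9, 0], [0, 9]]
B³ = [[27, 0], [18, -27]]
B⁴ = [[81, 0], [0, 81]]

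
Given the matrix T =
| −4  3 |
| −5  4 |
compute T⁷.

T² = I (check: tr T = 0 and det T = −1), so T⁷ = T since 7 is odd.

[[−4, 3], [−5, 4]]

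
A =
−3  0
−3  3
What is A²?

[[9, 0], [0, 9]]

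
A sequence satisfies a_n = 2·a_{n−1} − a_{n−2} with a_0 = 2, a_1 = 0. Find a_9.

With companion matrix C = [[2, −1], [1, 0]], [a_n, a_{n−1}]ᵀ = C·[a_{n−1}, a_{n−2}]ᵀ, so [a_9, a_8]ᵀ = C^8·[a_1, a_0]ᵀ.
C^8 = [[9, −8], [8, −7]], giving [a_9, a_8]ᵀ = [[−16], [−14]].

−16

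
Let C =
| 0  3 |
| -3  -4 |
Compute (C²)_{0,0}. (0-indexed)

-9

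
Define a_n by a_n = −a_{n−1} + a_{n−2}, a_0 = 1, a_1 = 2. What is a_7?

With companion matrix T = [[−1, 1], [1, 0]], [a_n, a_{n−1}]ᵀ = T·[a_{n−1}, a_{n−2}]ᵀ, so [a_7, a_6]ᵀ = T^6·[a_1, a_0]ᵀ.
T^6 = [[13, −8], [−8, 5]], giving [a_7, a_6]ᵀ = [[18], [−11]].

18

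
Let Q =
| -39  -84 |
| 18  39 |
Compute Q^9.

tr Q = 0 and det Q = -9, so the characteristic polynomial is λ² − (0)λ + (-9) with roots -3 and 3.
Eigenvectors give P = [[7, -2], [-3, 1]] with P⁻¹ = [[1, 2], [3, 7]], and Q = P·diag(-3, 3)·P⁻¹.
Then Q^9 = P·diag(-19683, 19683)·P⁻¹ = [[-137781, -39366], [59049, 19683]] · [[1, 2], [3, 7]] = [[-255879, -551124], [118098, 255879]].

[[-255879, -551124], [118098, 255879]]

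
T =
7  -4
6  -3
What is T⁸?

[[19681, -13120], [19680, -13119]]

tr T = 4 and det T = 3, so the characteristic polynomial is λ² − (4)λ + (3) with roots 1 and 3.
Eigenvectors give P = [[-2, 1], [-3, 1]] with P⁻¹ = [[1, -1], [3, -2]], and T = P·diag(1, 3)·P⁻¹.
Then T⁸ = P·diag(1, 6561)·P⁻¹ = [[-2, 6561], [-3, 6561]] · [[1, -1], [3, -2]] = [[19681, -13120], [19680, -13119]].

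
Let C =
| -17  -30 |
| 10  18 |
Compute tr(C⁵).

211

tr C = 1 and det C = -6, so the characteristic polynomial is λ² − (1)λ + (-6) with roots -2 and 3.
Eigenvectors give P = [[-2, -3], [1, 2]] with P⁻¹ = [[-2, -3], [1, 2]], and C = P·diag(-2, 3)·P⁻¹.
Then C⁵ = P·diag(-32, 243)·P⁻¹ = [[64, -729], [-32, 486]] · [[-2, -3], [1, 2]] = [[-857, -1650], [550, 1068]].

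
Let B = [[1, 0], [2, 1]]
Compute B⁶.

B = I + N where N = [[0, 0], [2, 0]] is strictly lower-triangular, so N² = 0.
(I + N)⁶ = I + 6·N = [[1, 0], [12, 1]].

[[1, 0], [12, 1]]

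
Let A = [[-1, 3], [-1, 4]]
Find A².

[[-2, 9], [-3, 13]]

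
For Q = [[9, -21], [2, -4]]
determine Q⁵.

tr Q = 5 and det Q = 6, so the characteristic polynomial is λ² − (5)λ + (6) with roots 2 and 3.
Eigenvectors give P = [[3, 7], [1, 2]] with P⁻¹ = [[-2, 7], [1, -3]], and Q = P·diag(2, 3)·P⁻¹.
Then Q⁵ = P·diag(32, 243)·P⁻¹ = [[96, 1701], [32, 486]] · [[-2, 7], [1, -3]] = [[1509, -4431], [422, -1234]].

[[1509, -4431], [422, -1234]]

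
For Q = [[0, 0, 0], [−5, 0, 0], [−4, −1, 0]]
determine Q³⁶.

Q is strictly triangular, hence nilpotent: Q³ = 0, so Q³⁶ = 0.

[[0, 0, 0], [0, 0, 0], [0, 0, 0]]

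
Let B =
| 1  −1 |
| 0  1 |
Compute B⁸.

B = I + N where N = [[0, −1], [0, 0]] is strictly upper-triangular, so N² = 0.
(I + N)⁸ = I + 8·N = [[1, −8], [0, 1]].

[[1, −8], [0, 1]]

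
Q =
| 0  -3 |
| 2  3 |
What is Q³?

Q² = [[-6, -9], [6, 3]]
Q³ = [[-18, -9], [6, -9]]

[[-18, -9], [6, -9]]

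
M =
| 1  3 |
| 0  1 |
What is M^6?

[[1, 18], [0, 1]]

M = I + N where N = [[0, 3], [0, 0]] is strictly upper-triangular, so N^2 = 0.
(I + N)^6 = I + 6·N = [[1, 18], [0, 1]].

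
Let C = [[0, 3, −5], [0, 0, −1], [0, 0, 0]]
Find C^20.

[[0, 0, 0], [0, 0, 0], [0, 0, 0]]

C is strictly triangular, hence nilpotent: C^3 = 0, so C^20 = 0.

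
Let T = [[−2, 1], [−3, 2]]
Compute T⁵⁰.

T² = I (check: tr T = 0 and det T = −1), so T⁵⁰ = I since 50 is even.

[[1, 0], [0, 1]]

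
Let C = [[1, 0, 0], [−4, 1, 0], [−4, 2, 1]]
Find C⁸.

[[1, 0, 0], [−32, 1, 0], [−256, 16, 1]]

C = I + N where N = [[0, 0, 0], [−4, 0, 0], [−4, 2, 0]] is strictly lower-triangular, so N³ = 0.
(I + N)⁸ = I + 8·N + 28·N² = [[1, 0, 0], [−32, 1, 0], [−256, 16, 1]].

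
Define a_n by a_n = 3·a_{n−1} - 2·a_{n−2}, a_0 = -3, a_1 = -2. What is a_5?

28

With companion matrix C = [[3, -2], [1, 0]], [a_n, a_{n−1}]ᵀ = C·[a_{n−1}, a_{n−2}]ᵀ, so [a_5, a_4]ᵀ = C^4·[a_1, a_0]ᵀ.
C^4 = [[31, -30], [15, -14]], giving [a_5, a_4]ᵀ = [[28], [12]].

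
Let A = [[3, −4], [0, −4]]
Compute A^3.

[[27, −52], [0, −64]]

A^2 = [[9, 4], [0, 16]]
A^3 = [[27, −52], [0, −64]]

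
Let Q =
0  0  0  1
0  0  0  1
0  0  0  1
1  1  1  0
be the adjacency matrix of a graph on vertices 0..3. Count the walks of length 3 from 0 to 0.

The number of length-3 walks from vertex 0 to vertex 0 is entry (0,0) of Q³, where Q is the adjacency matrix.
Q² = [[1, 1, 1, 0], [1, 1, 1, 0], [1, 1, 1, 0], [0, 0, 0, 3]]
Q³ = [[0, 0, 0, 3], [0, 0, 0, 3], [0, 0, 0, 3], [3, 3, 3, 0]]

0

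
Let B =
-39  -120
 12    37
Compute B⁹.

tr B = -2 and det B = -3, so the characteristic polynomial is λ² − (-2)λ + (-3) with roots 1 and -3.
Eigenvectors give P = [[-3, 10], [1, -3]] with P⁻¹ = [[3, 10], [1, 3]], and B = P·diag(1, -3)·P⁻¹.
Then B⁹ = P·diag(1, -19683)·P⁻¹ = [[-3, -196830], [1, 59049]] · [[3, 10], [1, 3]] = [[-196839, -590520], [59052, 177157]].

[[-196839, -590520], [59052, 177157]]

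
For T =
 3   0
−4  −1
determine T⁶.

tr T = 2 and det T = −3, so the characteristic polynomial is λ² − (2)λ + (−3) with roots 3 and −1.
Eigenvectors give P = [[−1, 0], [1, 1]] with P⁻¹ = [[−1, 0], [1, 1]], and T = P·diag(3, −1)·P⁻¹.
Then T⁶ = P·diag(729, 1)·P⁻¹ = [[−729, 0], [729, 1]] · [[−1, 0], [1, 1]] = [[729, 0], [−728, 1]].

[[729, 0], [−728, 1]]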